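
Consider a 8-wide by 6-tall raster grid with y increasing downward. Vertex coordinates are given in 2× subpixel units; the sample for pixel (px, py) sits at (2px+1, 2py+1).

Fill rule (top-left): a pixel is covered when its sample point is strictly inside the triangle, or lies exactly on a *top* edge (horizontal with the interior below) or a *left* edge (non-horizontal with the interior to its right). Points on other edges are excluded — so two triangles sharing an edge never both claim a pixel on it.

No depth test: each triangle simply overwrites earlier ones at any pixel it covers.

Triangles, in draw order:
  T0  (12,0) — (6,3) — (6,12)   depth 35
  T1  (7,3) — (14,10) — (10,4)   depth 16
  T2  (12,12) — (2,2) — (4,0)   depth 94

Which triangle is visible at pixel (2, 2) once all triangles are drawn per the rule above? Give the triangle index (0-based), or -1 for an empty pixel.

T0:
  2·area = 54  (B↔C swapped to make it positive)
  edge (12, 0)→(6, 12): d=(-6,12) right/bottom  bias=-1
  edge (6, 12)→(6, 3): d=(0,-9) top-left  bias=+0
  edge (6, 3)→(12, 0): d=(6,-3) top-left  bias=+0
    (5,0)@(11, 1): e=[6,45,3] → █
    (6,0)@(13, 1): e=[-18,63,9] → ·
    (3,1)@(7, 3): e=[42,9,3] → █
    (4,1)@(9, 3): e=[18,27,9] → █
    (5,1)@(11, 3): e=[-6,45,15] → ·
    (3,2)@(7, 5): e=[30,9,15] → █
    (5,2)@(11, 5): e=[-18,45,27] → ·
    (3,3)@(7, 7): e=[18,9,27] → █
    (4,3)@(9, 7): e=[-6,27,33] → ·
    (3,4)@(7, 9): e=[6,9,39] → █
    (4,4)@(9, 9): e=[-18,27,45] → ·
    (3,5)@(7, 11): e=[-6,9,51] → ·
  covered (7 px):
    · · · · · █ · ·
    · · · █ █ · · ·
    · · · █ █ · · ·
    · · · █ · · · ·
    · · · █ · · · ·
    · · · · · · · ·
T1:
  2·area = 14  (B↔C swapped to make it positive)
  edge (7, 3)→(10, 4): d=(3,1) right/bottom  bias=-1
  edge (10, 4)→(14, 10): d=(4,6) right/bottom  bias=-1
  edge (14, 10)→(7, 3): d=(-7,-7) top-left  bias=+0
    (0,0)@(1, 1): e=[0,42,-28] → ·  [on edge]
    (2,0)@(5, 1): e=[-4,18,0] → ·  [on edge]
    (3,1)@(7, 3): e=[0,14,0] → ·  [on edge]
    (4,2)@(9, 5): e=[4,10,0] → █  [on edge]
    (5,2)@(11, 5): e=[2,-2,14] → ·
    (6,2)@(13, 5): e=[0,-14,28] → ·  [on edge]
    (4,3)@(9, 7): e=[10,18,-14] → ·
    (5,3)@(11, 7): e=[8,6,0] → █  [on edge]
    (6,3)@(13, 7): e=[6,-6,14] → ·
    (5,4)@(11, 9): e=[14,14,-14] → ·
    (6,4)@(13, 9): e=[12,2,0] → █  [on edge]
    (7,4)@(15, 9): e=[10,-10,14] → ·
    (7,5)@(15, 11): e=[16,-2,0] → ·  [on edge]
  covered (3 px):
    · · · · · · · ·
    · · · · · · · ·
    · · · · █ · · ·
    · · · · · █ · ·
    · · · · · · █ ·
    · · · · · · · ·
T2:
  2·area = 40
  edge (12, 12)→(2, 2): d=(-10,-10) top-left  bias=+0
  edge (2, 2)→(4, 0): d=(2,-2) top-left  bias=+0
  edge (4, 0)→(12, 12): d=(8,12) right/bottom  bias=-1
    (0,0)@(1, 1): e=[0,-4,44] → ·  [on edge]
    (1,0)@(3, 1): e=[20,0,20] → █  [on edge]
    (2,0)@(5, 1): e=[40,4,-4] → ·
    (0,1)@(1, 3): e=[-20,0,60] → ·  [on edge]
    (1,1)@(3, 3): e=[0,4,36] → █  [on edge]
    (2,1)@(5, 3): e=[20,8,12] → █
    (3,1)@(7, 3): e=[40,12,-12] → ·
    (1,2)@(3, 5): e=[-20,8,52] → ·
    (2,2)@(5, 5): e=[0,12,28] → █  [on edge]
    (3,2)@(7, 5): e=[20,16,4] → █
    (4,2)@(9, 5): e=[40,20,-20] → ·
    (2,3)@(5, 7): e=[-20,16,44] → ·
    (3,3)@(7, 7): e=[0,20,20] → █  [on edge]
    (4,4)@(9, 9): e=[0,28,12] → █  [on edge]
    (5,5)@(11, 11): e=[0,36,4] → █  [on edge]
  covered (8 px):
    · █ · · · · · ·
    · █ █ · · · · ·
    · · █ █ · · · ·
    · · · █ · · · ·
    · · · · █ · · ·
    · · · · · █ · ·

Z-buffer (winner per pixel, '.' = empty):
  . 2 . . . 0 . .
  . 2 2 0 0 . . .
  . . 2 2 1 . . .
  . . . 2 . 1 . .
  . . . 0 2 . 1 .
  . . . . . 2 . .

Result: 2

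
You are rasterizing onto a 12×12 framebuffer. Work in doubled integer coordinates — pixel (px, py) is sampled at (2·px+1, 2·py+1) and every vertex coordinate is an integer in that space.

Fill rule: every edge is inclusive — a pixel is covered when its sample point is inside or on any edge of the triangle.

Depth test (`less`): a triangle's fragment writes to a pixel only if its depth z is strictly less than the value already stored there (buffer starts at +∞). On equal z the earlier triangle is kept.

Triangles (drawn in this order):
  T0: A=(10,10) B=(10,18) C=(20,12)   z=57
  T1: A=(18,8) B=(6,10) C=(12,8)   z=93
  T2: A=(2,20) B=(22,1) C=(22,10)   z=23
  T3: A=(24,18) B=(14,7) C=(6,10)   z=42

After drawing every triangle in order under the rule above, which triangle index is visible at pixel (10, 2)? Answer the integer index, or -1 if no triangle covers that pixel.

T0:
  2·area = 80  (B↔C swapped to make it positive)
  edge (10, 10)→(20, 12): d=(10,2) inclusive
  edge (20, 12)→(10, 18): d=(-10,6) inclusive
  edge (10, 18)→(10, 10): d=(0,-8) inclusive
    (2,4)@(5, 9): e=[0,120,-40] → .  [on edge]
    (5,5)@(11, 11): e=[8,64,8] → X
    (6,5)@(13, 11): e=[4,52,24] → X
    (7,5)@(15, 11): e=[0,40,40] → X  [on edge]
    (8,5)@(17, 11): e=[-4,28,56] → .
    (5,6)@(11, 13): e=[28,44,8] → X
    (8,6)@(17, 13): e=[16,8,56] → X
    (9,6)@(19, 13): e=[12,-4,72] → .
    (5,7)@(11, 15): e=[48,24,8] → X
    (7,7)@(15, 15): e=[40,0,40] → X  [on edge]
    (8,7)@(17, 15): e=[36,-12,56] → .
    (5,8)@(11, 17): e=[68,4,8] → X
    (2,10)@(5, 21): e=[120,0,-40] → .  [on edge]
  covered (11 px):
    . . . . . . . . . . . .
    . . . . . . . . . . . .
    . . . . . . . . . . . .
    . . . . . . . . . . . .
    . . . . . . . . . . . .
    . . . . . X X X . . . .
    . . . . . X X X X . . .
    . . . . . X X X . . . .
    . . . . . X . . . . . .
    . . . . . . . . . . . .
    . . . . . . . . . . . .
    . . . . . . . . . . . .
T1:
  2·area = 12
  edge (18, 8)→(6, 10): d=(-12,2) inclusive
  edge (6, 10)→(12, 8): d=(6,-2) inclusive
  edge (12, 8)→(18, 8): d=(6,0) inclusive
    (10,2)@(21, 5): e=[30,0,-18] → .  [on edge]
    (7,3)@(15, 7): e=[18,0,-6] → .  [on edge]
    (4,4)@(9, 9): e=[6,0,6] → X  [on edge]
    (5,4)@(11, 9): e=[2,4,6] → X
    (6,4)@(13, 9): e=[-2,8,6] → .
    (1,5)@(3, 11): e=[-6,0,18] → .  [on edge]
    (4,5)@(9, 11): e=[-18,12,18] → .
    (5,5)@(11, 11): e=[-22,16,18] → .
  covered (2 px):
    . . . . . . . . . . . .
    . . . . . . . . . . . .
    . . . . . . . . . . . .
    . . . . . . . . . . . .
    . . . . X X . . . . . .
    . . . . . . . . . . . .
    . . . . . . . . . . . .
    . . . . . . . . . . . .
    . . . . . . . . . . . .
    . . . . . . . . . . . .
    . . . . . . . . . . . .
    . . . . . . . . . . . .
T2:
  2·area = 180
  edge (2, 20)→(22, 1): d=(20,-19) inclusive
  edge (22, 1)→(22, 10): d=(0,9) inclusive
  edge (22, 10)→(2, 20): d=(-20,10) inclusive
    (10,1)@(21, 3): e=[21,9,150] → X
    (11,1)@(23, 3): e=[59,-9,130] → .
    (9,2)@(19, 5): e=[23,27,130] → X
    (11,2)@(23, 5): e=[99,-9,90] → .
    (8,3)@(17, 7): e=[25,45,110] → X
    (11,3)@(23, 7): e=[139,-9,50] → .
    (7,4)@(15, 9): e=[27,63,90] → X
    (11,4)@(23, 9): e=[179,-9,10] → .
    (6,5)@(13, 11): e=[29,81,70] → X
    (10,5)@(21, 11): e=[181,9,-10] → .
    (5,6)@(11, 13): e=[31,99,50] → X
    (8,6)@(17, 13): e=[145,45,-10] → .
  covered (20 px):
    . . . . . . . . . . . .
    . . . . . . . . . . X .
    . . . . . . . . . X X .
    . . . . . . . . X X X .
    . . . . . . . X X X X .
    . . . . . . X X X X . .
    . . . . . X X X . . . .
    . . . . X X . . . . . .
    . . . X . . . . . . . .
    . . . . . . . . . . . .
    . . . . . . . . . . . .
    . . . . . . . . . . . .
T3:
  2·area = 118  (B↔C swapped to make it positive)
  edge (24, 18)→(6, 10): d=(-18,-8) inclusive
  edge (6, 10)→(14, 7): d=(8,-3) inclusive
  edge (14, 7)→(24, 18): d=(10,11) inclusive
    (4,4)@(9, 9): e=[42,1,75] → X
    (5,4)@(11, 9): e=[58,7,53] → X
    (6,4)@(13, 9): e=[74,13,31] → X
    (7,4)@(15, 9): e=[90,19,9] → X
    (8,4)@(17, 9): e=[106,25,-13] → .
    (4,5)@(9, 11): e=[6,17,95] → X
    (8,5)@(17, 11): e=[70,41,7] → X
    (9,5)@(19, 11): e=[86,47,-15] → .
    (4,6)@(9, 13): e=[-30,33,115] → .
    (5,6)@(11, 13): e=[-14,39,93] → .
    (6,6)@(13, 13): e=[2,45,71] → X
    (9,6)@(19, 13): e=[50,63,5] → X
  covered (16 px):
    . . . . . . . . . . . .
    . . . . . . . . . . . .
    . . . . . . . . . . . .
    . . . . . . . . . . . .
    . . . . X X X X . . . .
    . . . . X X X X X . . .
    . . . . . . X X X X . .
    . . . . . . . . . X X .
    . . . . . . . . . . . X
    . . . . . . . . . . . .
    . . . . . . . . . . . .
    . . . . . . . . . . . .

Z-buffer (winner per pixel, '.' = empty):
  . . . . . . . . . . . .
  . . . . . . . . . . 2 .
  . . . . . . . . . 2 2 .
  . . . . . . . . 2 2 2 .
  . . . . 3 3 3 2 2 2 2 .
  . . . . 3 3 2 2 2 2 . .
  . . . . . 2 2 2 3 3 . .
  . . . . 2 2 0 0 . 3 3 .
  . . . 2 . 0 . . . . . 3
  . . . . . . . . . . . .
  . . . . . . . . . . . .
  . . . . . . . . . . . .

Answer: 2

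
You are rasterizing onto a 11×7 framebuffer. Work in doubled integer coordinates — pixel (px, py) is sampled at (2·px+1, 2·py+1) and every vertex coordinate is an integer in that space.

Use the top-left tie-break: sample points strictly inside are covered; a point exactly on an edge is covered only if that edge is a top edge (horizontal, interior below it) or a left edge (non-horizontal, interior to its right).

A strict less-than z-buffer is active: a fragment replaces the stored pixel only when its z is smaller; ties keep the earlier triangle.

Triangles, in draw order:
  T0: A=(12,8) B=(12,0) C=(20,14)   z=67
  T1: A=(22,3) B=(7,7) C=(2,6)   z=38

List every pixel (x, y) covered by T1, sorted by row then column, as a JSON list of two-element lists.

T0:
  2·area = 64
  edge (12, 8)→(12, 0): d=(0,-8) top-left  bias=+0
  edge (12, 0)→(20, 14): d=(8,14) right/bottom  bias=-1
  edge (20, 14)→(12, 8): d=(-8,-6) top-left  bias=+0
    (6,1)@(13, 3): e=[8,10,46] → █
    (7,1)@(15, 3): e=[24,-18,58] → ·
    (6,2)@(13, 5): e=[8,26,30] → █
    (7,2)@(15, 5): e=[24,-2,42] → ·
    (6,3)@(13, 7): e=[8,42,14] → █
    (7,3)@(15, 7): e=[24,14,26] → █
    (8,3)@(17, 7): e=[40,-14,38] → ·
    (6,4)@(13, 9): e=[8,58,-2] → ·
    (7,4)@(15, 9): e=[24,30,10] → █
    (8,4)@(17, 9): e=[40,2,22] → █
    (9,4)@(19, 9): e=[56,-26,34] → ·
    (7,5)@(15, 11): e=[24,46,-6] → ·
  covered (8 px):
    · · · · · · · · · · ·
    · · · · · · █ · · · ·
    · · · · · · █ · · · ·
    · · · · · · █ █ · · ·
    · · · · · · · █ █ · ·
    · · · · · · · · █ · ·
    · · · · · · · · · █ ·
T1:
  2·area = 35
  edge (22, 3)→(7, 7): d=(-15,4) right/bottom  bias=-1
  edge (7, 7)→(2, 6): d=(-5,-1) top-left  bias=+0
  edge (2, 6)→(22, 3): d=(20,-3) top-left  bias=+0
    (4,2)@(9, 5): e=[22,12,1] → █
    (5,2)@(11, 5): e=[14,14,7] → █
    (6,2)@(13, 5): e=[6,16,13] → █
    (7,2)@(15, 5): e=[-2,18,19] → ·
    (3,3)@(7, 7): e=[0,0,35] → ·  [on edge]
    (4,3)@(9, 7): e=[-8,2,41] → ·
    (5,3)@(11, 7): e=[-16,4,47] → ·
    (6,3)@(13, 7): e=[-24,6,53] → ·
    (8,4)@(17, 9): e=[-70,0,105] → ·  [on edge]
  covered (3 px):
    · · · · · · · · · · ·
    · · · · · · · · · · ·
    · · · · █ █ █ · · · ·
    · · · · · · · · · · ·
    · · · · · · · · · · ·
    · · · · · · · · · · ·
    · · · · · · · · · · ·

Result: [[4,2],[5,2],[6,2]]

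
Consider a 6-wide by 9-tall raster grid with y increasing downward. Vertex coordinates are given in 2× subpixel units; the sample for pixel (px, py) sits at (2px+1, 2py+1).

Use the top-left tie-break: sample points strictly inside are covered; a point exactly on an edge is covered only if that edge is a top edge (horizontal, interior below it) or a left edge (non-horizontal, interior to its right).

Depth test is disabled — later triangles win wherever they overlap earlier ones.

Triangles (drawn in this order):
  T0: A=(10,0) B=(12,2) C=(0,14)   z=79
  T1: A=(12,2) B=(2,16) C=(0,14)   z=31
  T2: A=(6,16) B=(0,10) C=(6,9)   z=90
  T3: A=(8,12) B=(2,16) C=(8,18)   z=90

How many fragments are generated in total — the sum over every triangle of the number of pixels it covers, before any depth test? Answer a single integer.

T0:
  2·area = 48
  edge (10, 0)→(12, 2): d=(2,2) right/bottom  bias=-1
  edge (12, 2)→(0, 14): d=(-12,12) right/bottom  bias=-1
  edge (0, 14)→(10, 0): d=(10,-14) top-left  bias=+0
    (5,0)@(11, 1): e=[0,24,24] → ·  [on edge]
    (4,1)@(9, 3): e=[8,24,16] → █
    (5,1)@(11, 3): e=[4,0,44] → ·  [on edge]
    (3,2)@(7, 5): e=[16,24,8] → █
    (4,2)@(9, 5): e=[12,0,36] → ·  [on edge]
    (2,3)@(5, 7): e=[24,24,0] → █  [on edge]
    (3,3)@(7, 7): e=[20,0,28] → ·  [on edge]
    (2,4)@(5, 9): e=[28,0,20] → ·  [on edge]
    (1,5)@(3, 11): e=[36,0,12] → ·  [on edge]
    (0,6)@(1, 13): e=[44,0,4] → ·  [on edge]
  covered (3 px):
    · · · · · ·
    · · · · █ ·
    · · · █ · ·
    · · █ · · ·
    · · · · · ·
    · · · · · ·
    · · · · · ·
    · · · · · ·
    · · · · · ·
T1:
  2·area = 48
  edge (12, 2)→(2, 16): d=(-10,14) right/bottom  bias=-1
  edge (2, 16)→(0, 14): d=(-2,-2) top-left  bias=+0
  edge (0, 14)→(12, 2): d=(12,-12) top-left  bias=+0
    (5,1)@(11, 3): e=[4,44,0] → █  [on edge]
    (4,2)@(9, 5): e=[12,36,0] → █  [on edge]
    (5,2)@(11, 5): e=[-16,40,24] → ·
    (3,3)@(7, 7): e=[20,28,0] → █  [on edge]
    (4,3)@(9, 7): e=[-8,32,24] → ·
    (2,4)@(5, 9): e=[28,20,0] → █  [on edge]
    (3,4)@(7, 9): e=[0,24,24] → ·  [on edge]
    (1,5)@(3, 11): e=[36,12,0] → █  [on edge]
    (3,5)@(7, 11): e=[-20,20,48] → ·
    (0,6)@(1, 13): e=[44,4,0] → █  [on edge]
    (2,6)@(5, 13): e=[-12,12,48] → ·
    (0,7)@(1, 15): e=[24,0,24] → █  [on edge]
    (1,8)@(3, 17): e=[-24,0,72] → ·  [on edge]
  covered (9 px):
    · · · · · ·
    · · · · · █
    · · · · █ ·
    · · · █ · ·
    · · █ · · ·
    · █ █ · · ·
    █ █ · · · ·
    █ · · · · ·
    · · · · · ·
T2:
  2·area = 42
  edge (6, 16)→(0, 10): d=(-6,-6) top-left  bias=+0
  edge (0, 10)→(6, 9): d=(6,-1) top-left  bias=+0
  edge (6, 9)→(6, 16): d=(0,7) right/bottom  bias=-1
    (0,5)@(1, 11): e=[0,7,35] → █  [on edge]
    (1,5)@(3, 11): e=[12,9,21] → █
    (2,5)@(5, 11): e=[24,11,7] → █
    (3,5)@(7, 11): e=[36,13,-7] → ·
    (0,6)@(1, 13): e=[-12,19,35] → ·
    (1,6)@(3, 13): e=[0,21,21] → █  [on edge]
    (3,6)@(7, 13): e=[24,25,-7] → ·
    (1,7)@(3, 15): e=[-12,33,21] → ·
    (2,7)@(5, 15): e=[0,35,7] → █  [on edge]
    (3,7)@(7, 15): e=[12,37,-7] → ·
    (2,8)@(5, 17): e=[-12,47,7] → ·
    (3,8)@(7, 17): e=[0,49,-7] → ·  [on edge]
  covered (6 px):
    · · · · · ·
    · · · · · ·
    · · · · · ·
    · · · · · ·
    · · · · · ·
    █ █ █ · · ·
    · █ █ · · ·
    · · █ · · ·
    · · · · · ·
T3:
  2·area = 36  (B↔C swapped to make it positive)
  edge (8, 12)→(8, 18): d=(0,6) right/bottom  bias=-1
  edge (8, 18)→(2, 16): d=(-6,-2) top-left  bias=+0
  edge (2, 16)→(8, 12): d=(6,-4) top-left  bias=+0
    (3,6)@(7, 13): e=[6,28,2] → █
    (4,6)@(9, 13): e=[-6,32,10] → ·
    (2,7)@(5, 15): e=[18,12,6] → █
    (4,7)@(9, 15): e=[-6,20,22] → ·
    (2,8)@(5, 17): e=[18,0,18] → █  [on edge]
    (4,8)@(9, 17): e=[-6,8,34] → ·
  covered (5 px):
    · · · · · ·
    · · · · · ·
    · · · · · ·
    · · · · · ·
    · · · · · ·
    · · · · · ·
    · · · █ · ·
    · · █ █ · ·
    · · █ █ · ·

Final: 23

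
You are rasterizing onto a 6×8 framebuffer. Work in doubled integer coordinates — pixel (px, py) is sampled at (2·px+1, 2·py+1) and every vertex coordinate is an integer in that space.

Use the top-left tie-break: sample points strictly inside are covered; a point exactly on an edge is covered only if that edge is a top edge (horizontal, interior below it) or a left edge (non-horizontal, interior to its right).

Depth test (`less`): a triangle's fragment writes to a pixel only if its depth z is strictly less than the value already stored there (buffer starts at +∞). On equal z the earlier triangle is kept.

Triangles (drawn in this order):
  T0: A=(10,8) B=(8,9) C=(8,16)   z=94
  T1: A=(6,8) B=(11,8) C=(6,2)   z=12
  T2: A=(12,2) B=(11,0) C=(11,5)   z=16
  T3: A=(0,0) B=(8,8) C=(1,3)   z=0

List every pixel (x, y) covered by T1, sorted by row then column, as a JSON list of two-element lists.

T0:
  2·area = 14  (B↔C swapped to make it positive)
  edge (10, 8)→(8, 16): d=(-2,8) right/bottom  bias=-1
  edge (8, 16)→(8, 9): d=(0,-7) top-left  bias=+0
  edge (8, 9)→(10, 8): d=(2,-1) top-left  bias=+0
    (4,4)@(9, 9): e=[6,7,1] → #
    (5,4)@(11, 9): e=[-10,21,3] → ·
    (4,5)@(9, 11): e=[2,7,5] → #
    (5,5)@(11, 11): e=[-14,21,7] → ·
    (4,6)@(9, 13): e=[-2,7,9] → ·
  covered (2 px):
    · · · · · ·
    · · · · · ·
    · · · · · ·
    · · · · · ·
    · · · · # ·
    · · · · # ·
    · · · · · ·
    · · · · · ·
T1:
  2·area = 30  (B↔C swapped to make it positive)
  edge (6, 8)→(6, 2): d=(0,-6) top-left  bias=+0
  edge (6, 2)→(11, 8): d=(5,6) right/bottom  bias=-1
  edge (11, 8)→(6, 8): d=(-5,0) right/bottom  bias=-1
    (3,2)@(7, 5): e=[6,9,15] → #
    (4,2)@(9, 5): e=[18,-3,15] → ·
    (3,3)@(7, 7): e=[6,19,5] → #
    (4,3)@(9, 7): e=[18,7,5] → #
    (5,3)@(11, 7): e=[30,-5,5] → ·
    (3,4)@(7, 9): e=[6,29,-5] → ·
    (4,4)@(9, 9): e=[18,17,-5] → ·
  covered (3 px):
    · · · · · ·
    · · · · · ·
    · · · # · ·
    · · · # # ·
    · · · · · ·
    · · · · · ·
    · · · · · ·
    · · · · · ·
T2:
  2·area = 5  (B↔C swapped to make it positive)
  edge (12, 2)→(11, 5): d=(-1,3) right/bottom  bias=-1
  edge (11, 5)→(11, 0): d=(0,-5) top-left  bias=+0
  edge (11, 0)→(12, 2): d=(1,2) right/bottom  bias=-1
    (5,0)@(11, 1): e=[4,0,1] → #  [on edge]
    (5,1)@(11, 3): e=[2,0,3] → #  [on edge]
    (5,2)@(11, 5): e=[0,0,5] → ·  [on edge]
    (5,3)@(11, 7): e=[-2,0,7] → ·  [on edge]
    (5,4)@(11, 9): e=[-4,0,9] → ·  [on edge]
    (4,5)@(9, 11): e=[0,-10,15] → ·  [on edge]
    (5,5)@(11, 11): e=[-6,0,11] → ·  [on edge]
    (5,6)@(11, 13): e=[-8,0,13] → ·  [on edge]
    (5,7)@(11, 15): e=[-10,0,15] → ·  [on edge]
  covered (2 px):
    · · · · · #
    · · · · · #
    · · · · · ·
    · · · · · ·
    · · · · · ·
    · · · · · ·
    · · · · · ·
    · · · · · ·
T3:
  2·area = 16
  edge (0, 0)→(8, 8): d=(8,8) right/bottom  bias=-1
  edge (8, 8)→(1, 3): d=(-7,-5) top-left  bias=+0
  edge (1, 3)→(0, 0): d=(-1,-3) top-left  bias=+0
    (0,0)@(1, 1): e=[0,14,2] → ·  [on edge]
    (0,1)@(1, 3): e=[16,0,0] → #  [on edge]
    (1,1)@(3, 3): e=[0,10,6] → ·  [on edge]
    (0,2)@(1, 5): e=[32,-14,-2] → ·
    (2,2)@(5, 5): e=[0,6,10] → ·  [on edge]
    (3,3)@(7, 7): e=[0,2,14] → ·  [on edge]
    (1,4)@(3, 9): e=[48,-32,0] → ·  [on edge]
    (4,4)@(9, 9): e=[0,-2,18] → ·  [on edge]
    (5,5)@(11, 11): e=[0,-6,22] → ·  [on edge]
    (2,7)@(5, 15): e=[80,-64,0] → ·  [on edge]
  covered (1 px):
    · · · · · ·
    # · · · · ·
    · · · · · ·
    · · · · · ·
    · · · · · ·
    · · · · · ·
    · · · · · ·
    · · · · · ·

Result: [[3,2],[3,3],[4,3]]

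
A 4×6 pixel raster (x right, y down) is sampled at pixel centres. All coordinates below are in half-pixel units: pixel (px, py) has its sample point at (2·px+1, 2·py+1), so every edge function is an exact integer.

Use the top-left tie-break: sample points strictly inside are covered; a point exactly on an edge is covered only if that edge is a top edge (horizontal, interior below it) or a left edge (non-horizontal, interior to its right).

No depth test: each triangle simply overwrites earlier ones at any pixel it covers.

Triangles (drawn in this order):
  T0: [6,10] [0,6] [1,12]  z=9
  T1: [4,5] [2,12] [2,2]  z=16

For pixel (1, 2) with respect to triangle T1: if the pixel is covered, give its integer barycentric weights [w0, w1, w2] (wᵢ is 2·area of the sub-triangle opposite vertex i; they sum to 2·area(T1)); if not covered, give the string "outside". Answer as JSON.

T0:
  2·area = 32  (B↔C swapped to make it positive)
  edge (6, 10)→(1, 12): d=(-5,2) right/bottom  bias=-1
  edge (1, 12)→(0, 6): d=(-1,-6) top-left  bias=+0
  edge (0, 6)→(6, 10): d=(6,4) right/bottom  bias=-1
    (0,3)@(1, 7): e=[25,5,2] → #
    (1,3)@(3, 7): e=[21,17,-6] → ·
    (0,4)@(1, 9): e=[15,3,14] → #
    (1,4)@(3, 9): e=[11,15,6] → #
    (2,4)@(5, 9): e=[7,27,-2] → ·
    (0,5)@(1, 11): e=[5,1,26] → #
    (2,5)@(5, 11): e=[-3,25,10] → ·
  covered (5 px):
    · · · ·
    · · · ·
    · · · ·
    # · · ·
    # # · ·
    # # · ·
T1:
  2·area = 20
  edge (4, 5)→(2, 12): d=(-2,7) right/bottom  bias=-1
  edge (2, 12)→(2, 2): d=(0,-10) top-left  bias=+0
  edge (2, 2)→(4, 5): d=(2,3) right/bottom  bias=-1
    (1,2)@(3, 5): e=[7,10,3] → #
    (2,2)@(5, 5): e=[-7,30,-3] → ·
    (1,3)@(3, 7): e=[3,10,7] → #
    (2,3)@(5, 7): e=[-11,30,1] → ·
    (1,4)@(3, 9): e=[-1,10,11] → ·
  covered (2 px):
    · · · ·
    · · · ·
    · # · ·
    · # · ·
    · · · ·
    · · · ·

Final: [10,3,7]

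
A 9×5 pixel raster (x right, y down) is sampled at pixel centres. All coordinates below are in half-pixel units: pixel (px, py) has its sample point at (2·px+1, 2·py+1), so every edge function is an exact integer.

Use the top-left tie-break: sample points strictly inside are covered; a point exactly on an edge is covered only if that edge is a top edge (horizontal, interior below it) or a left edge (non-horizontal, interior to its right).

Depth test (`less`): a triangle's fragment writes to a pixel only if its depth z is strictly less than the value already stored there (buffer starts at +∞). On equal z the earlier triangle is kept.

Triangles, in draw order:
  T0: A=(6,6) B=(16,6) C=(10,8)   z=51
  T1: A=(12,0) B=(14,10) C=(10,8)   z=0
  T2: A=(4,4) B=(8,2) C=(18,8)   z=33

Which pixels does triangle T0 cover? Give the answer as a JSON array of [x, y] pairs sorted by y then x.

T0:
  2·area = 20
  edge (6, 6)→(16, 6): d=(10,0) top-left  bias=+0
  edge (16, 6)→(10, 8): d=(-6,2) right/bottom  bias=-1
  edge (10, 8)→(6, 6): d=(-4,-2) top-left  bias=+0
    (4,3)@(9, 7): e=[10,8,2] → #
    (5,3)@(11, 7): e=[10,4,6] → #
    (6,3)@(13, 7): e=[10,0,10] → ·  [on edge]
    (3,4)@(7, 9): e=[30,0,-10] → ·  [on edge]
    (4,4)@(9, 9): e=[30,-4,-6] → ·
    (5,4)@(11, 9): e=[30,-8,-2] → ·
  covered (2 px):
    · · · · · · · · ·
    · · · · · · · · ·
    · · · · · · · · ·
    · · · · # # · · ·
    · · · · · · · · ·
T1:
  2·area = 36
  edge (12, 0)→(14, 10): d=(2,10) right/bottom  bias=-1
  edge (14, 10)→(10, 8): d=(-4,-2) top-left  bias=+0
  edge (10, 8)→(12, 0): d=(2,-8) top-left  bias=+0
    (5,2)@(11, 5): e=[20,14,2] → #
    (6,2)@(13, 5): e=[0,18,18] → ·  [on edge]
    (5,3)@(11, 7): e=[24,6,6] → #
    (6,3)@(13, 7): e=[4,10,22] → #
    (7,3)@(15, 7): e=[-16,14,38] → ·
    (5,4)@(11, 9): e=[28,-2,10] → ·
    (6,4)@(13, 9): e=[8,2,26] → #
    (7,4)@(15, 9): e=[-12,6,42] → ·
  covered (4 px):
    · · · · · · · · ·
    · · · · · · · · ·
    · · · · · # · · ·
    · · · · · # # · ·
    · · · · · · # · ·
T2:
  2·area = 44
  edge (4, 4)→(8, 2): d=(4,-2) top-left  bias=+0
  edge (8, 2)→(18, 8): d=(10,6) right/bottom  bias=-1
  edge (18, 8)→(4, 4): d=(-14,-4) top-left  bias=+0
    (3,1)@(7, 3): e=[2,16,26] → #
    (4,1)@(9, 3): e=[6,4,34] → #
    (5,1)@(11, 3): e=[10,-8,42] → ·
    (3,2)@(7, 5): e=[10,36,-2] → ·
    (4,2)@(9, 5): e=[14,24,6] → #
    (5,2)@(11, 5): e=[18,12,14] → #
    (6,2)@(13, 5): e=[22,0,22] → ·  [on edge]
    (4,3)@(9, 7): e=[22,44,-22] → ·
    (5,3)@(11, 7): e=[26,32,-14] → ·
    (7,3)@(15, 7): e=[34,8,2] → #
    (8,3)@(17, 7): e=[38,-4,10] → ·
    (7,4)@(15, 9): e=[42,28,-26] → ·
  covered (5 px):
    · · · · · · · · ·
    · · · # # · · · ·
    · · · · # # · · ·
    · · · · · · · # ·
    · · · · · · · · ·

Final: [[4,3],[5,3]]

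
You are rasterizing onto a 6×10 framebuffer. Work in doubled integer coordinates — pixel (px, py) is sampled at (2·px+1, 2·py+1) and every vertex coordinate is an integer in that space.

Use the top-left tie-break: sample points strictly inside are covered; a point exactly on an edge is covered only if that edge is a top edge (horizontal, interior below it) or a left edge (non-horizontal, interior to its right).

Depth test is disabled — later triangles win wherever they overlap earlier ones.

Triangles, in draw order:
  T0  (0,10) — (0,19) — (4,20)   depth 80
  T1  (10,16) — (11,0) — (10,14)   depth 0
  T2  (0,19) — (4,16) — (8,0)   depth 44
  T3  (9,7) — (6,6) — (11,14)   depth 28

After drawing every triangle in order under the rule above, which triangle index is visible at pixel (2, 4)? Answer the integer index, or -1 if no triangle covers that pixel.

T0:
  2·area = 36  (B↔C swapped to make it positive)
  edge (0, 10)→(4, 20): d=(4,10) right/bottom  bias=-1
  edge (4, 20)→(0, 19): d=(-4,-1) top-left  bias=+0
  edge (0, 19)→(0, 10): d=(0,-9) top-left  bias=+0
    (0,6)@(1, 13): e=[2,25,9] → #
    (1,6)@(3, 13): e=[-18,27,27] → ·
    (0,7)@(1, 15): e=[10,17,9] → #
    (1,7)@(3, 15): e=[-10,19,27] → ·
    (0,8)@(1, 17): e=[18,9,9] → #
    (1,8)@(3, 17): e=[-2,11,27] → ·
    (0,9)@(1, 19): e=[26,1,9] → #
    (1,9)@(3, 19): e=[6,3,27] → #
    (2,9)@(5, 19): e=[-14,5,45] → ·
  covered (5 px):
    · · · · · ·
    · · · · · ·
    · · · · · ·
    · · · · · ·
    · · · · · ·
    · · · · · ·
    # · · · · ·
    # · · · · ·
    # · · · · ·
    # # · · · ·
T1:
  2·area = 2  (B↔C swapped to make it positive)
  edge (10, 16)→(10, 14): d=(0,-2) top-left  bias=+0
  edge (10, 14)→(11, 0): d=(1,-14) top-left  bias=+0
  edge (11, 0)→(10, 16): d=(-1,16) right/bottom  bias=-1
  covered (0 px):
    · · · · · ·
    · · · · · ·
    · · · · · ·
    · · · · · ·
    · · · · · ·
    · · · · · ·
    · · · · · ·
    · · · · · ·
    · · · · · ·
    · · · · · ·
T2:
  2·area = 52  (B↔C swapped to make it positive)
  edge (0, 19)→(8, 0): d=(8,-19) top-left  bias=+0
  edge (8, 0)→(4, 16): d=(-4,16) right/bottom  bias=-1
  edge (4, 16)→(0, 19): d=(-4,3) right/bottom  bias=-1
    (3,1)@(7, 3): e=[5,4,43] → #
    (4,1)@(9, 3): e=[43,-28,37] → ·
    (3,2)@(7, 5): e=[21,-4,35] → ·
    (2,4)@(5, 9): e=[15,12,25] → #
    (3,4)@(7, 9): e=[53,-20,19] → ·
    (2,5)@(5, 11): e=[31,4,17] → #
    (3,5)@(7, 11): e=[69,-28,11] → ·
    (1,6)@(3, 13): e=[9,28,15] → #
    (2,6)@(5, 13): e=[47,-4,9] → ·
    (1,7)@(3, 15): e=[25,20,7] → #
    (2,7)@(5, 15): e=[63,-12,1] → ·
    (0,8)@(1, 17): e=[3,44,5] → #
  covered (6 px):
    · · · · · ·
    · · · # · ·
    · · · · · ·
    · · · · · ·
    · · # · · ·
    · · # · · ·
    · # · · · ·
    · # · · · ·
    # · · · · ·
    · · · · · ·
T3:
  2·area = 19  (B↔C swapped to make it positive)
  edge (9, 7)→(11, 14): d=(2,7) right/bottom  bias=-1
  edge (11, 14)→(6, 6): d=(-5,-8) top-left  bias=+0
  edge (6, 6)→(9, 7): d=(3,1) right/bottom  bias=-1
    (1,2)@(3, 5): e=[38,-19,0] → ·  [on edge]
    (3,3)@(7, 7): e=[14,3,2] → #
    (4,3)@(9, 7): e=[0,19,0] → ·  [on edge]
    (3,4)@(7, 9): e=[18,-7,8] → ·
    (4,4)@(9, 9): e=[4,9,6] → #
    (5,4)@(11, 9): e=[-10,25,4] → ·
    (4,5)@(9, 11): e=[8,-1,12] → ·
  covered (2 px):
    · · · · · ·
    · · · · · ·
    · · · · · ·
    · · · # · ·
    · · · · # ·
    · · · · · ·
    · · · · · ·
    · · · · · ·
    · · · · · ·
    · · · · · ·

Z-buffer (winner per pixel, '.' = empty):
  . . . . . .
  . . . 2 . .
  . . . . . .
  . . . 3 . .
  . . 2 . 3 .
  . . 2 . . .
  0 2 . . . .
  0 2 . . . .
  2 . . . . .
  0 0 . . . .

Final: 2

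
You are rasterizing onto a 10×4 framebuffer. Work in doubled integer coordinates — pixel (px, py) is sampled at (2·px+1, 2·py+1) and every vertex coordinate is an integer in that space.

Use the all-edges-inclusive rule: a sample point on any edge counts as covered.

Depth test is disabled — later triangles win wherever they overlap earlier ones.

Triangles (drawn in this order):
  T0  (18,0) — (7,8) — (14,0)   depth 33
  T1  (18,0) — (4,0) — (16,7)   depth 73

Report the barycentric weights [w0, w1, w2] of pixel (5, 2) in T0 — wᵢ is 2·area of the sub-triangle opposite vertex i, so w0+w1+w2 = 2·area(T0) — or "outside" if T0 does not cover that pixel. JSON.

T0:
  2·area = 32
  edge (18, 0)→(7, 8): d=(-11,8) inclusive
  edge (7, 8)→(14, 0): d=(7,-8) inclusive
  edge (14, 0)→(18, 0): d=(4,0) inclusive
    (7,0)@(15, 1): e=[13,15,4] → █
    (8,0)@(17, 1): e=[-3,31,4] → ·
    (6,1)@(13, 3): e=[7,13,12] → █
    (7,1)@(15, 3): e=[-9,29,12] → ·
    (5,2)@(11, 5): e=[1,11,20] → █
    (6,2)@(13, 5): e=[-15,27,20] → ·
    (5,3)@(11, 7): e=[-21,25,28] → ·
  covered (3 px):
    · · · · · · · █ · ·
    · · · · · · █ · · ·
    · · · · · █ · · · ·
    · · · · · · · · · ·
T1:
  2·area = 98  (B↔C swapped to make it positive)
  edge (18, 0)→(16, 7): d=(-2,7) inclusive
  edge (16, 7)→(4, 0): d=(-12,-7) inclusive
  edge (4, 0)→(18, 0): d=(14,0) inclusive
    (3,0)@(7, 1): e=[75,9,14] → █
    (4,0)@(9, 1): e=[61,23,14] → █
    (5,0)@(11, 1): e=[47,37,14] → █
    (6,0)@(13, 1): e=[33,51,14] → █
    (7,0)@(15, 1): e=[19,65,14] → █
    (8,0)@(17, 1): e=[5,79,14] → █
    (9,0)@(19, 1): e=[-9,93,14] → ·
    (3,1)@(7, 3): e=[71,-15,42] → ·
    (4,1)@(9, 3): e=[57,-1,42] → ·
    (5,1)@(11, 3): e=[43,13,42] → █
    (9,1)@(19, 3): e=[-13,69,42] → ·
    (5,2)@(11, 5): e=[39,-11,70] → ·
  covered (12 px):
    · · · █ █ █ █ █ █ ·
    · · · · · █ █ █ █ ·
    · · · · · · █ █ · ·
    · · · · · · · · · ·

Result: [11,20,1]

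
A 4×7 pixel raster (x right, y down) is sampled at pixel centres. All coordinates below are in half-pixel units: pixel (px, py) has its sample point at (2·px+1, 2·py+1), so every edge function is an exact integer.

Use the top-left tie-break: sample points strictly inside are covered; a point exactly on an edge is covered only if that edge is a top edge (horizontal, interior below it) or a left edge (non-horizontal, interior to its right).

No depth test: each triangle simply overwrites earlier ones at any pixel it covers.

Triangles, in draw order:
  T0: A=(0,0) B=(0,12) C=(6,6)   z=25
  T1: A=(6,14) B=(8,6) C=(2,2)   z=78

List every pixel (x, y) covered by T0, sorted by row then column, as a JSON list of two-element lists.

T0:
  2·area = 72  (B↔C swapped to make it positive)
  edge (0, 0)→(6, 6): d=(6,6) right/bottom  bias=-1
  edge (6, 6)→(0, 12): d=(-6,6) right/bottom  bias=-1
  edge (0, 12)→(0, 0): d=(0,-12) top-left  bias=+0
    (0,0)@(1, 1): e=[0,60,12] → .  [on edge]
    (0,1)@(1, 3): e=[12,48,12] → X
    (1,1)@(3, 3): e=[0,36,36] → .  [on edge]
    (0,2)@(1, 5): e=[24,36,12] → X
    (1,2)@(3, 5): e=[12,24,36] → X
    (2,2)@(5, 5): e=[0,12,60] → .  [on edge]
    (3,2)@(7, 5): e=[-12,0,84] → .  [on edge]
    (0,3)@(1, 7): e=[36,24,12] → X
    (2,3)@(5, 7): e=[12,0,60] → .  [on edge]
    (3,3)@(7, 7): e=[0,-12,84] → .  [on edge]
    (0,4)@(1, 9): e=[48,12,12] → X
    (1,4)@(3, 9): e=[36,0,36] → .  [on edge]
    (0,5)@(1, 11): e=[60,0,12] → .  [on edge]
  covered (6 px):
    . . . .
    X . . .
    X X . .
    X X . .
    X . . .
    . . . .
    . . . .
T1:
  2·area = 56  (B↔C swapped to make it positive)
  edge (6, 14)→(2, 2): d=(-4,-12) top-left  bias=+0
  edge (2, 2)→(8, 6): d=(6,4) right/bottom  bias=-1
  edge (8, 6)→(6, 14): d=(-2,8) right/bottom  bias=-1
    (1,1)@(3, 3): e=[8,2,46] → X
    (2,1)@(5, 3): e=[32,-6,30] → .
    (1,2)@(3, 5): e=[0,14,42] → X  [on edge]
    (2,2)@(5, 5): e=[24,6,26] → X
    (3,2)@(7, 5): e=[48,-2,10] → .
    (1,3)@(3, 7): e=[-8,26,38] → .
    (2,3)@(5, 7): e=[16,18,22] → X
    (3,3)@(7, 7): e=[40,10,6] → X
    (2,4)@(5, 9): e=[8,30,18] → X
    (2,5)@(5, 11): e=[0,42,14] → X  [on edge]
    (3,5)@(7, 11): e=[24,34,-2] → .
    (2,6)@(5, 13): e=[-8,54,10] → .
  covered (8 px):
    . . . .
    . X . .
    . X X .
    . . X X
    . . X X
    . . X .
    . . . .

Final: [[0,1],[0,2],[1,2],[0,3],[1,3],[0,4]]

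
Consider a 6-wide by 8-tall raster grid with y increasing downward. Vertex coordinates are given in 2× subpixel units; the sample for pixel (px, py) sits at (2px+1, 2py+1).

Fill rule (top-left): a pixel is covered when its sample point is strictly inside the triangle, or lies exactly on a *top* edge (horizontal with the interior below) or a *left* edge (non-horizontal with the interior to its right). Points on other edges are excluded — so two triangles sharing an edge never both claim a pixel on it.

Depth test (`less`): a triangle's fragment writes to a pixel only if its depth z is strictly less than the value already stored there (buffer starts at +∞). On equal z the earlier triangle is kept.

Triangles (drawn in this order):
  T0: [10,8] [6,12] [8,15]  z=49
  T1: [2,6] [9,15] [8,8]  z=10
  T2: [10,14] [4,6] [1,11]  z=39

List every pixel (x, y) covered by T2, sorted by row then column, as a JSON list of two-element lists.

T0:
  2·area = 20  (B↔C swapped to make it positive)
  edge (10, 8)→(8, 15): d=(-2,7) right/bottom  bias=-1
  edge (8, 15)→(6, 12): d=(-2,-3) top-left  bias=+0
  edge (6, 12)→(10, 8): d=(4,-4) top-left  bias=+0
    (5,3)@(11, 7): e=[-5,25,0] → .  [on edge]
    (4,4)@(9, 9): e=[5,15,0] → X  [on edge]
    (5,4)@(11, 9): e=[-9,21,8] → .
    (3,5)@(7, 11): e=[15,5,0] → X  [on edge]
    (5,5)@(11, 11): e=[-13,17,16] → .
    (2,6)@(5, 13): e=[25,-5,0] → .  [on edge]
    (3,6)@(7, 13): e=[11,1,8] → X
    (4,6)@(9, 13): e=[-3,7,16] → .
    (1,7)@(3, 15): e=[35,-15,0] → .  [on edge]
    (3,7)@(7, 15): e=[7,-3,16] → .
  covered (4 px):
    . . . . . .
    . . . . . .
    . . . . . .
    . . . . . .
    . . . . X .
    . . . X X .
    . . . X . .
    . . . . . .
T1:
  2·area = 40  (B↔C swapped to make it positive)
  edge (2, 6)→(8, 8): d=(6,2) right/bottom  bias=-1
  edge (8, 8)→(9, 15): d=(1,7) right/bottom  bias=-1
  edge (9, 15)→(2, 6): d=(-7,-9) top-left  bias=+0
    (3,0)@(7, 1): e=[-40,0,80] → .  [on edge]
    (1,3)@(3, 7): e=[4,34,2] → X
    (2,3)@(5, 7): e=[0,20,20] → .  [on edge]
    (1,4)@(3, 9): e=[16,36,-12] → .
    (2,4)@(5, 9): e=[12,22,6] → X
    (3,4)@(7, 9): e=[8,8,24] → X
    (4,4)@(9, 9): e=[4,-6,42] → .
    (5,4)@(11, 9): e=[0,-20,60] → .  [on edge]
    (2,5)@(5, 11): e=[24,24,-8] → .
    (3,5)@(7, 11): e=[20,10,10] → X
    (4,5)@(9, 11): e=[16,-4,28] → .
    (3,6)@(7, 13): e=[32,12,-4] → .
    (4,7)@(9, 15): e=[40,0,0] → .  [on edge]
  covered (4 px):
    . . . . . .
    . . . . . .
    . . . . . .
    . X . . . .
    . . X X . .
    . . . X . .
    . . . . . .
    . . . . . .
T2:
  2·area = 54  (B↔C swapped to make it positive)
  edge (10, 14)→(1, 11): d=(-9,-3) top-left  bias=+0
  edge (1, 11)→(4, 6): d=(3,-5) top-left  bias=+0
  edge (4, 6)→(10, 14): d=(6,8) right/bottom  bias=-1
    (3,0)@(7, 1): e=[108,0,-54] → .  [on edge]
    (1,4)@(3, 9): e=[24,4,26] → X
    (2,4)@(5, 9): e=[30,14,10] → X
    (3,4)@(7, 9): e=[36,24,-6] → .
    (0,5)@(1, 11): e=[0,0,54] → X  [on edge]
    (3,5)@(7, 11): e=[18,30,6] → X
    (4,5)@(9, 11): e=[24,40,-10] → .
    (0,6)@(1, 13): e=[-18,6,66] → .
    (1,6)@(3, 13): e=[-12,16,50] → .
    (2,6)@(5, 13): e=[-6,26,34] → .
    (3,6)@(7, 13): e=[0,36,18] → X  [on edge]
    (4,6)@(9, 13): e=[6,46,2] → X
  covered (8 px):
    . . . . . .
    . . . . . .
    . . . . . .
    . . . . . .
    . X X . . .
    X X X X . .
    . . . X X .
    . . . . . .

Final: [[1,4],[2,4],[0,5],[1,5],[2,5],[3,5],[3,6],[4,6]]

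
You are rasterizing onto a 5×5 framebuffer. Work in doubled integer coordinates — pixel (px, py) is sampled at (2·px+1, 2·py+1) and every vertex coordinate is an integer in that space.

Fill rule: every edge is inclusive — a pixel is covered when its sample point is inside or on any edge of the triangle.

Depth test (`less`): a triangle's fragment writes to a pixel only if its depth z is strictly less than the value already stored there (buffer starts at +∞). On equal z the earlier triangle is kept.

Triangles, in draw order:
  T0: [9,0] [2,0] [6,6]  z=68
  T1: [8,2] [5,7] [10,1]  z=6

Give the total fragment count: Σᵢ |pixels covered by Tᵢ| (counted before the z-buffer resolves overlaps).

T0:
  2·area = 42  (B↔C swapped to make it positive)
  edge (9, 0)→(6, 6): d=(-3,6) inclusive
  edge (6, 6)→(2, 0): d=(-4,-6) inclusive
  edge (2, 0)→(9, 0): d=(7,0) inclusive
    (1,0)@(3, 1): e=[33,2,7] → █
    (2,0)@(5, 1): e=[21,14,7] → █
    (3,0)@(7, 1): e=[9,26,7] → █
    (4,0)@(9, 1): e=[-3,38,7] → ·
    (1,1)@(3, 3): e=[27,-6,21] → ·
    (2,1)@(5, 3): e=[15,6,21] → █
    (4,1)@(9, 3): e=[-9,30,21] → ·
    (2,2)@(5, 5): e=[9,-2,35] → ·
    (3,2)@(7, 5): e=[-3,10,35] → ·
  covered (5 px):
    · █ █ █ ·
    · · █ █ ·
    · · · · ·
    · · · · ·
    · · · · ·
T1:
  2·area = 7  (B↔C swapped to make it positive)
  edge (8, 2)→(10, 1): d=(2,-1) inclusive
  edge (10, 1)→(5, 7): d=(-5,6) inclusive
  edge (5, 7)→(8, 2): d=(3,-5) inclusive
    (2,3)@(5, 7): e=[7,0,0] → █  [on edge]
    (3,3)@(7, 7): e=[9,-12,10] → ·
    (2,4)@(5, 9): e=[11,-10,6] → ·
  covered (1 px):
    · · · · ·
    · · · · ·
    · · · · ·
    · · █ · ·
    · · · · ·

Answer: 6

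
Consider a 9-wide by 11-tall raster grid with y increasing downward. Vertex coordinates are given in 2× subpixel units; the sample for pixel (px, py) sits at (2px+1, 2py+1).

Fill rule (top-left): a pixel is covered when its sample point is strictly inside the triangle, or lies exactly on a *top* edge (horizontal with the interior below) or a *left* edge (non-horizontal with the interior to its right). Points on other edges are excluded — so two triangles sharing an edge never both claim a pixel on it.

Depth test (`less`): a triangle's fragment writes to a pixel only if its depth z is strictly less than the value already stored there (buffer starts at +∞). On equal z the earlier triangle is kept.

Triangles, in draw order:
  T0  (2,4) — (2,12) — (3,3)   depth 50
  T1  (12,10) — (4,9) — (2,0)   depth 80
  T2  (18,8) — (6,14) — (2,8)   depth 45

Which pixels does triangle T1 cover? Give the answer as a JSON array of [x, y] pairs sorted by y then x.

T0:
  2·area = 8  (B↔C swapped to make it positive)
  edge (2, 4)→(3, 3): d=(1,-1) top-left  bias=+0
  edge (3, 3)→(2, 12): d=(-1,9) right/bottom  bias=-1
  edge (2, 12)→(2, 4): d=(0,-8) top-left  bias=+0
    (2,0)@(5, 1): e=[0,-16,24] → ·  [on edge]
    (1,1)@(3, 3): e=[0,0,8] → ·  [on edge]
    (0,2)@(1, 5): e=[0,16,-8] → ·  [on edge]
    (0,10)@(1, 21): e=[16,0,-8] → ·  [on edge]
  covered (0 px):
    · · · · · · · · ·
    · · · · · · · · ·
    · · · · · · · · ·
    · · · · · · · · ·
    · · · · · · · · ·
    · · · · · · · · ·
    · · · · · · · · ·
    · · · · · · · · ·
    · · · · · · · · ·
    · · · · · · · · ·
    · · · · · · · · ·
T1:
  2·area = 70
  edge (12, 10)→(4, 9): d=(-8,-1) top-left  bias=+0
  edge (4, 9)→(2, 0): d=(-2,-9) top-left  bias=+0
  edge (2, 0)→(12, 10): d=(10,10) right/bottom  bias=-1
    (1,0)@(3, 1): e=[63,7,0] → ·  [on edge]
    (1,1)@(3, 3): e=[47,3,20] → █
    (2,1)@(5, 3): e=[49,21,0] → ·  [on edge]
    (1,2)@(3, 5): e=[31,-1,40] → ·
    (2,2)@(5, 5): e=[33,17,20] → █
    (3,2)@(7, 5): e=[35,35,0] → ·  [on edge]
    (2,3)@(5, 7): e=[17,13,40] → █
    (3,3)@(7, 7): e=[19,31,20] → █
    (4,3)@(9, 7): e=[21,49,0] → ·  [on edge]
    (2,4)@(5, 9): e=[1,9,60] → █
    (4,4)@(9, 9): e=[5,45,20] → █
    (5,4)@(11, 9): e=[7,63,0] → ·  [on edge]
    (6,5)@(13, 11): e=[-7,77,0] → ·  [on edge]
    (7,6)@(15, 13): e=[-21,91,0] → ·  [on edge]
    (8,7)@(17, 15): e=[-35,105,0] → ·  [on edge]
  covered (7 px):
    · · · · · · · · ·
    · █ · · · · · · ·
    · · █ · · · · · ·
    · · █ █ · · · · ·
    · · █ █ █ · · · ·
    · · · · · · · · ·
    · · · · · · · · ·
    · · · · · · · · ·
    · · · · · · · · ·
    · · · · · · · · ·
    · · · · · · · · ·
T2:
  2·area = 96
  edge (18, 8)→(6, 14): d=(-12,6) right/bottom  bias=-1
  edge (6, 14)→(2, 8): d=(-4,-6) top-left  bias=+0
  edge (2, 8)→(18, 8): d=(16,0) top-left  bias=+0
    (1,4)@(3, 9): e=[78,2,16] → █
    (2,4)@(5, 9): e=[66,14,16] → █
    (3,4)@(7, 9): e=[54,26,16] → █
    (4,4)@(9, 9): e=[42,38,16] → █
    (5,4)@(11, 9): e=[30,50,16] → █
    (6,4)@(13, 9): e=[18,62,16] → █
    (7,4)@(15, 9): e=[6,74,16] → █
    (8,4)@(17, 9): e=[-6,86,16] → ·
    (1,5)@(3, 11): e=[54,-6,48] → ·
    (2,5)@(5, 11): e=[42,6,48] → █
    (6,5)@(13, 11): e=[-6,54,48] → ·
    (7,5)@(15, 11): e=[-18,66,48] → ·
  covered (12 px):
    · · · · · · · · ·
    · · · · · · · · ·
    · · · · · · · · ·
    · · · · · · · · ·
    · █ █ █ █ █ █ █ ·
    · · █ █ █ █ · · ·
    · · · █ · · · · ·
    · · · · · · · · ·
    · · · · · · · · ·
    · · · · · · · · ·
    · · · · · · · · ·

Answer: [[1,1],[2,2],[2,3],[3,3],[2,4],[3,4],[4,4]]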